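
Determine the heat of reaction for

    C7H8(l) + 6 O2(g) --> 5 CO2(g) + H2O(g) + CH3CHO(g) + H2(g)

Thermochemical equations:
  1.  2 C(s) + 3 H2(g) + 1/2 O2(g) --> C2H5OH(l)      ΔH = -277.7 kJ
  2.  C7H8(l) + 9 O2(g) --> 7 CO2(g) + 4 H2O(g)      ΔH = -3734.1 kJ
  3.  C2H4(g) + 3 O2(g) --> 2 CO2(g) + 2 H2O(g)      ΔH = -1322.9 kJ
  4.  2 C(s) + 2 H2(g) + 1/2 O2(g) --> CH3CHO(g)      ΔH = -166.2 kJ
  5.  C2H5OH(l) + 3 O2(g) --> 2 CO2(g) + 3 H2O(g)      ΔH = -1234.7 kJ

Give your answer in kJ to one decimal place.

eq. 1 reversed: +277.7 kJ
eq. 2 as written: -3734.1 kJ
eq. 3: not needed.
eq. 4 as written: -166.2 kJ
eq. 5 reversed: +1234.7 kJ
ΔH = (+277.7) + (-3734.1) + (-166.2) + (+1234.7) = -2387.9 kJ

ΔH = -2387.9 kJ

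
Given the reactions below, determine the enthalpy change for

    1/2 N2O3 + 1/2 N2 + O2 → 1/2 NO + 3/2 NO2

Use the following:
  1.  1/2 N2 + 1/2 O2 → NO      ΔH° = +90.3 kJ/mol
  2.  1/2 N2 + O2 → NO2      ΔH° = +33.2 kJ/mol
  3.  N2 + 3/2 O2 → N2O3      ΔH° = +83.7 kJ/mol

eq. 1 × 1/2 (×1/2 to match 1/2 NO in the target): (1/2)·(+90.3) = +45.15 kJ/mol
eq. 2 × 3/2 (scale by 3/2 for the 3/2 NO2): (3/2)·(+33.2) = +49.8 kJ/mol
eq. 3 reversed and × 1/2 (reverse to put N2O3 on the reactant side; ×1/2 to match 1/2 N2O3 in the target): (-1/2)·(+83.7) = -41.85 kJ/mol
ΔH° = (+45.15) + (+49.8) + (-41.85) = 53.1 kJ/mol

ΔH° = 53.1 kJ/mol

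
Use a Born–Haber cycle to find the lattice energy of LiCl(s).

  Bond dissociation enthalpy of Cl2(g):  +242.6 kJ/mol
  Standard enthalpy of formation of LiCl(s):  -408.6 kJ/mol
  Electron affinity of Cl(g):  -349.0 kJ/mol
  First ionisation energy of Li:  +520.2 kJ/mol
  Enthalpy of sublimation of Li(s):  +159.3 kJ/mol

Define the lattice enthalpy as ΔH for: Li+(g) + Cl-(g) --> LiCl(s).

U = -860.4 kJ/mol

ΔHf° = 1·ΔHsub + 1·(ΣIE) + 1/2·D(Cl2) + 1·EA + U
-408.6 = 1·(+159.3) + 1·(+520.2) + 1/2·(+242.6) + 1·(-349.0) + U
U = -408.6 − (+451.8) = -860.4 kJ/mol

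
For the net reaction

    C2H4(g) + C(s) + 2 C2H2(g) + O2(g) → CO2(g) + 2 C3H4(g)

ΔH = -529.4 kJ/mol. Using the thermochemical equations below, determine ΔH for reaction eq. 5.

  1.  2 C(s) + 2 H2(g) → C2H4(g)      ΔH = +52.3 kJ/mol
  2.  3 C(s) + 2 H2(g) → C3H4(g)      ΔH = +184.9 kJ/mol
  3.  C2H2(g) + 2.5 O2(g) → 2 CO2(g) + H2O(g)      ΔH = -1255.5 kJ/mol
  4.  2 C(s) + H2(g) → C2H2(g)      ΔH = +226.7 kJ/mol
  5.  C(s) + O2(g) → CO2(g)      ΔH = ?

ΔH = -393.5 kJ/mol

eq. 1 reversed: -52.3 kJ/mol
eq. 2 × 2: (2)·(+184.9) = +369.8 kJ/mol
eq. 3: not needed.
eq. 4 reversed and × 2: (-2)·(+226.7) = -453.4 kJ/mol
eq. 5 as written: contributes x
-529.4 = (-52.3) + (+369.8) + (-453.4) + x
x = (-529.4 − (-135.9)) / (1) = -393.5 kJ/mol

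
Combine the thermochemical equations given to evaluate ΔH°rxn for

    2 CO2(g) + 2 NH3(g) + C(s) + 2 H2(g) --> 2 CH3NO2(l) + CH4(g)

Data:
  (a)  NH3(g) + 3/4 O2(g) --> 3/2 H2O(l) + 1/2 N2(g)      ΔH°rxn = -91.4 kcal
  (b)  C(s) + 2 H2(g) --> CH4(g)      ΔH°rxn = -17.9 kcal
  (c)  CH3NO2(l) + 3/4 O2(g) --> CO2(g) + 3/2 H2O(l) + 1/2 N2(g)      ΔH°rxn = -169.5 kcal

(a) × 2 (scale by 2 for the 2 NH3(g)): (2)·(-91.4) = -182.8 kcal
(b) as written (CH4(g) already on the product side): -17.9 kcal
(c) reversed and × 2 (CH3NO2(l) must end up as a product; ×2 to match 2 CH3NO2(l) in the target): (-2)·(-169.5) = +339.0 kcal
ΔH°rxn = (2)·(-91.4) + (1)·(-17.9) + (-2)·(-169.5) = 138.3 kcal

ΔH°rxn = 138.3 kcal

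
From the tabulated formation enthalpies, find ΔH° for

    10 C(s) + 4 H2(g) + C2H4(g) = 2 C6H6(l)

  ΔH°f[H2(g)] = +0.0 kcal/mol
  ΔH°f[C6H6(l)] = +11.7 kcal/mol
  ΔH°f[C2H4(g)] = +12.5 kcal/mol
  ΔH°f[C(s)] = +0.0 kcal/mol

ΔH°rxn = Σ nΔHf°(products) − Σ nΔHf°(reactants).
Products: 2·(+11.7) = +23.4
Reactants: 10·(+0.0) + 4·(+0.0) + 1·(+12.5) = +12.5
ΔH° = (+23.4) − (+12.5) = 10.9 kcal/mol

ΔH° = 10.9 kcal/mol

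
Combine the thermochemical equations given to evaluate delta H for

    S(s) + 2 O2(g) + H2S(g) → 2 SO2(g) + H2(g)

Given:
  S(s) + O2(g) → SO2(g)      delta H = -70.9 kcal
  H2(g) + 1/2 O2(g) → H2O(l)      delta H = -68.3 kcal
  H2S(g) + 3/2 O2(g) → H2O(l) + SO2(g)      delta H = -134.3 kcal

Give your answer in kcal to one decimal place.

equation 1 as written (S(s) already on the reactant side): -70.9 kcal
equation 2 reversed (H2(g) must end up as a product): +68.3 kcal
equation 3 as written (H2S(g) already on the reactant side): -134.3 kcal
delta H = (1)·(-70.9) + (-1)·(-68.3) + (1)·(-134.3) = -136.9 kcal

delta H = -136.9 kcal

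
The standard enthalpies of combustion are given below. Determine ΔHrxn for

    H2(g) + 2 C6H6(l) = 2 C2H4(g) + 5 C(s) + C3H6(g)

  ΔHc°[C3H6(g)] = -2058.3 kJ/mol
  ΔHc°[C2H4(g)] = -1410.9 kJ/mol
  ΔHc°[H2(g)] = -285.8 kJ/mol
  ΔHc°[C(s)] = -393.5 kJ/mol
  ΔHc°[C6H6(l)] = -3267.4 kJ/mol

ΔHrxn = 27.0 kJ/mol

Using ΔH = Σ nΔHc°(reactants) − Σ nΔHc°(products):
= [1·(-285.8) + 2·(-3267.4)] − [2·(-1410.9) + 5·(-393.5) + 1·(-2058.3)]
= 27.0 kJ/mol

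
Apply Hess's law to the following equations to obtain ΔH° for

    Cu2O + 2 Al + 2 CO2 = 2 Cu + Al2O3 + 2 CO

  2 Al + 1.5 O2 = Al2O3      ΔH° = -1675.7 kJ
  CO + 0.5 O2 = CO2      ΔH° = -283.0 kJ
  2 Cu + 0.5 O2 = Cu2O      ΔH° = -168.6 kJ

ΔH° = -941.1 kJ

equation 1 as written: -1675.7 kJ
equation 2 reversed and × 2: (-2)·(-283.0) = +566.0 kJ
equation 3 reversed: +168.6 kJ
By Hess's law, ΔH° = (1)·(-1675.7) + (-2)·(-283.0) + (-1)·(-168.6) = -941.1 kJ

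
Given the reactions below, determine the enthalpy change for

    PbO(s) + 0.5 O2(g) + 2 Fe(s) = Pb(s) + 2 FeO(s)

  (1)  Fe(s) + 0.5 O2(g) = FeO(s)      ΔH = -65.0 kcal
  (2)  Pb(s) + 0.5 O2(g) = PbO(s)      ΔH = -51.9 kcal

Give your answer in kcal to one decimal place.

(1) × 2: (2)·(-65.0) = -130.0 kcal
(2) reversed: +51.9 kcal
ΔH = (-130.0) + (+51.9) = -78.1 kcal

ΔH = -78.1 kcal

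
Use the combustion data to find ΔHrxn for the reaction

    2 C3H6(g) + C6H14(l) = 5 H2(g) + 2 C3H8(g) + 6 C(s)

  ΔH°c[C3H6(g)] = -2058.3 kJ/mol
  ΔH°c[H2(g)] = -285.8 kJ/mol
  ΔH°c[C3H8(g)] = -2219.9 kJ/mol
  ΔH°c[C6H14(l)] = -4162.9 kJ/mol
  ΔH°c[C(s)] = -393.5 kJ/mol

ΔHrxn = -49.7 kJ/mol

Using ΔH = Σ nΔHc°(reactants) − Σ nΔHc°(products):
= [2·(-2058.3) + 1·(-4162.9)] − [5·(-285.8) + 2·(-2219.9) + 6·(-393.5)]
= -49.7 kJ/mol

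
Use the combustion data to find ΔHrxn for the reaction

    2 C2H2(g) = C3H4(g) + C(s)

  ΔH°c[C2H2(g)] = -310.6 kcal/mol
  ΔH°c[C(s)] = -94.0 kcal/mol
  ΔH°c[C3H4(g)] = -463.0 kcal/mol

ΔHrxn = -64.2 kcal/mol

With combustion enthalpies, reactants minus products:
= [2·(-310.6)] − [1·(-463.0) + 1·(-94.0)]
= -64.2 kcal/mol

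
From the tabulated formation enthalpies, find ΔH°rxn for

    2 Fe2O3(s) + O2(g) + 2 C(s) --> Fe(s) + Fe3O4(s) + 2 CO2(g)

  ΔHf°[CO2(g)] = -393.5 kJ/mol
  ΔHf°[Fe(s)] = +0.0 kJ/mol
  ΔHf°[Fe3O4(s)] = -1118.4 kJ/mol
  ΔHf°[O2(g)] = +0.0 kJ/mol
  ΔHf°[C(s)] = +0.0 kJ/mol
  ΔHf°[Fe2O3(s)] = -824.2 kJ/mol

Products: 1·(+0.0) + 1·(-1118.4) + 2·(-393.5) = -1905.4
Reactants: 2·(-824.2) + 1·(+0.0) + 2·(+0.0) = -1648.4
ΔH°rxn = (-1905.4) − (-1648.4) = -257.0 kJ/mol

ΔH°rxn = -257.0 kJ/mol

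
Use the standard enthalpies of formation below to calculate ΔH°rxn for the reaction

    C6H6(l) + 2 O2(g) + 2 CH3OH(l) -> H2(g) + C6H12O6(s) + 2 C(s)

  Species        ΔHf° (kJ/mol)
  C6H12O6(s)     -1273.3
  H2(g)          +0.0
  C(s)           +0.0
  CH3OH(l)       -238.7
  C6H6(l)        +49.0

Products: 1·(+0.0) + 1·(-1273.3) + 2·(+0.0) = -1273.3
Reactants: 1·(+49.0) + 2·(+0.0) + 2·(-238.7) = -428.4
ΔH°rxn = (-1273.3) − (-428.4) = -844.9 kJ/mol

ΔH°rxn = -844.9 kJ/mol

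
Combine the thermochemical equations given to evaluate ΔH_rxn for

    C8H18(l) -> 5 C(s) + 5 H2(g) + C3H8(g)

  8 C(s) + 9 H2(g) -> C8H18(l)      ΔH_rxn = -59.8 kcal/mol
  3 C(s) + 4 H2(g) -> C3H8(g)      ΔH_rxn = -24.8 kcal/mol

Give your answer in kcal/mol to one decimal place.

equation 1 reversed (reverse to put C8H18(l) on the reactant side): +59.8 kcal/mol
equation 2 as written (C3H8(g) already on the product side): -24.8 kcal/mol
Combining the equations, ΔH_rxn = (+59.8) + (-24.8) = 35.0 kcal/mol

ΔH_rxn = 35.0 kcal/mol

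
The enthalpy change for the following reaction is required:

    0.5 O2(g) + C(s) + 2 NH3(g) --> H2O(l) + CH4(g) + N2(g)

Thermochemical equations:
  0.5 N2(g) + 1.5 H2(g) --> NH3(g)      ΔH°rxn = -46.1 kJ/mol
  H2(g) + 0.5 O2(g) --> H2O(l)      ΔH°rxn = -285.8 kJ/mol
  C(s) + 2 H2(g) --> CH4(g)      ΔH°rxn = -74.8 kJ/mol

equation 1 reversed and × 2 (NH3(g) must end up as a reactant; scale by 2 for the 2 NH3(g)): (-2)·(-46.1) = +92.2 kJ/mol
equation 2 as written (H2O(l) already on the product side): -285.8 kJ/mol
equation 3 as written (CH4(g) already on the product side): -74.8 kJ/mol
ΔH°rxn = (-2)·(-46.1) + (1)·(-285.8) + (1)·(-74.8) = -268.4 kJ/mol

ΔH°rxn = -268.4 kJ/mol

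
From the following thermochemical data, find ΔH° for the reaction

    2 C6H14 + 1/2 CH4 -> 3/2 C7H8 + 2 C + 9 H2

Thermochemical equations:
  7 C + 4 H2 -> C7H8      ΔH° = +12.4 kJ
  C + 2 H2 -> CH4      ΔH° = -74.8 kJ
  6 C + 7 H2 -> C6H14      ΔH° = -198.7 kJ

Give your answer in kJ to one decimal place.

ΔH° = 453.4 kJ

equation 1 × 3/2 (scale by 3/2 for the 3/2 C7H8): (3/2)·(+12.4) = +18.6 kJ
equation 2 reversed and × 1/2 (reverse to put CH4 on the reactant side; scale by 1/2 for the 1/2 CH4): (-1/2)·(-74.8) = +37.4 kJ
equation 3 reversed and × 2 (C6H14 must end up as a reactant; ×2 to match 2 C6H14 in the target): (-2)·(-198.7) = +397.4 kJ
Since enthalpy is a state function, ΔH° = (3/2)·(+12.4) + (-1/2)·(-74.8) + (-2)·(-198.7) = 453.4 kJ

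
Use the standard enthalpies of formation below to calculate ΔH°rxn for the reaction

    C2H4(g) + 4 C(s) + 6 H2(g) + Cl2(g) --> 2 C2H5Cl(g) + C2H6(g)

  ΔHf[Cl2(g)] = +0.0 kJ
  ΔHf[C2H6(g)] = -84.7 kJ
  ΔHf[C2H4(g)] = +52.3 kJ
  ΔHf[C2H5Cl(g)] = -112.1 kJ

ΔH°rxn = Σ nΔHf°(products) − Σ nΔHf°(reactants).
Products: 2·(-112.1) + 1·(-84.7) = -308.9
Reactants: 1·(+52.3) + 4·(+0.0) + 6·(+0.0) + 1·(+0.0) = +52.3
ΔH°rxn = (-308.9) − (+52.3) = -361.2 kJ

ΔH°rxn = -361.2 kJ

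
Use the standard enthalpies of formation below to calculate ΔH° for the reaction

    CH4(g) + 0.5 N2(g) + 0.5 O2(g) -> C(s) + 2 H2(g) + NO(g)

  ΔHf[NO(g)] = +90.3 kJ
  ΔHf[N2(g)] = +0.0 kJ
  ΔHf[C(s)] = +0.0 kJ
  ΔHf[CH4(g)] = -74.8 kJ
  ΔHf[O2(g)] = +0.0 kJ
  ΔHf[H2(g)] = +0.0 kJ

ΔH° = 165.1 kJ

ΔH°rxn = Σ nΔHf°(products) − Σ nΔHf°(reactants).
Products: 1·(+0.0) + 2·(+0.0) + 1·(+90.3) = +90.3
Reactants: 1·(-74.8) + 1/2·(+0.0) + 1/2·(+0.0) = -74.8
ΔH° = (+90.3) − (-74.8) = 165.1 kJ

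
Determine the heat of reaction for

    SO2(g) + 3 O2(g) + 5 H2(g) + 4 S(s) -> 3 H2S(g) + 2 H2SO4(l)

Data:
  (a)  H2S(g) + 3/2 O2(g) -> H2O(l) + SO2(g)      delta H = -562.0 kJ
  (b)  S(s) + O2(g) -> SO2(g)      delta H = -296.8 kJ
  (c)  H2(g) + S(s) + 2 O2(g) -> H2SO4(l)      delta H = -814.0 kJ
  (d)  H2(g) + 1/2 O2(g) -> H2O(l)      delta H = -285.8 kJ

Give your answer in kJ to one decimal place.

delta H = -1393.0 kJ

(a) reversed and × 3 (H2S(g) must end up as a product; scale by 3 for the 3 H2S(g)): (-3)·(-562.0) = +1686.0 kJ
(b) × 2: (2)·(-296.8) = -593.6 kJ
(c) × 2 (×2 to match 2 H2SO4(l) in the target): (2)·(-814.0) = -1628.0 kJ
(d) × 3: (3)·(-285.8) = -857.4 kJ
delta H = (-3)·(-562.0) + (2)·(-296.8) + (2)·(-814.0) + (3)·(-285.8) = -1393.0 kJ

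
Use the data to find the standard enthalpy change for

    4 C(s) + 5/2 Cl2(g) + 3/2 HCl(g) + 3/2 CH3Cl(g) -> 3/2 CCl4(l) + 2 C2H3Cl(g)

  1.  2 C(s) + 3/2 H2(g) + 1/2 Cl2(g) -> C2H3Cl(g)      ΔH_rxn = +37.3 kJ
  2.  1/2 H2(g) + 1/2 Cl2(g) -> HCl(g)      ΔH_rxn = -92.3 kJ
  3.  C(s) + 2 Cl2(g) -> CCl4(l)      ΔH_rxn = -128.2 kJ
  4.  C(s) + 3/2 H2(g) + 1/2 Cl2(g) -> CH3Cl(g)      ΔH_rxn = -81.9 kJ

eq. 1 × 2 (scale by 2 for the 2 C2H3Cl(g)): (2)·(+37.3) = +74.6 kJ
eq. 2 reversed and × 3/2 (HCl(g) must end up as a reactant; ×3/2 to match 3/2 HCl(g) in the target): (-3/2)·(-92.3) = +138.45 kJ
eq. 3 × 3/2 (scale by 3/2 for the 3/2 CCl4(l)): (3/2)·(-128.2) = -192.3 kJ
eq. 4 reversed and × 3/2 (CH3Cl(g) must end up as a reactant; ×3/2 to match 3/2 CH3Cl(g) in the target): (-3/2)·(-81.9) = +122.85 kJ
ΔH_rxn = (+74.6) + (+138.45) + (-192.3) + (+122.85) = 143.6 kJ

ΔH_rxn = 143.6 kJ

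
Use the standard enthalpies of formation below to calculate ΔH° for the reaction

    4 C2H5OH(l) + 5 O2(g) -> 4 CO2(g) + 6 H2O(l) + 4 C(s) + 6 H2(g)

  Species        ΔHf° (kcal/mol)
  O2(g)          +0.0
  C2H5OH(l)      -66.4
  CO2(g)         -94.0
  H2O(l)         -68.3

ΔH° = -520.2 kcal/mol

Products: 4·(-94.0) + 6·(-68.3) + 4·(+0.0) + 6·(+0.0) = -785.8
Reactants: 4·(-66.4) + 5·(+0.0) = -265.6
ΔH° = (-785.8) − (-265.6) = -520.2 kcal/mol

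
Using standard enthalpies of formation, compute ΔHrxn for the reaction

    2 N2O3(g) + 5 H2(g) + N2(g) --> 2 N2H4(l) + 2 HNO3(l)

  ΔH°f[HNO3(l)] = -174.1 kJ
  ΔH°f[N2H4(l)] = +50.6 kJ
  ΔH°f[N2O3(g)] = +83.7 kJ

Products: 2·(+50.6) + 2·(-174.1) = -247.0
Reactants: 2·(+83.7) + 5·(+0.0) + 1·(+0.0) = +167.4
ΔHrxn = (-247.0) − (+167.4) = -414.4 kJ

ΔHrxn = -414.4 kJ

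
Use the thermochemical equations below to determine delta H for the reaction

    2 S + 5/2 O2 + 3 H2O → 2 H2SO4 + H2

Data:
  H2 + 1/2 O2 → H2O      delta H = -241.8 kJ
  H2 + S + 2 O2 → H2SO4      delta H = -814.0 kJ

equation 1 reversed and × 3: (-3)·(-241.8) = +725.4 kJ
equation 2 × 2: (2)·(-814.0) = -1628.0 kJ
delta H = (+725.4) + (-1628.0) = -902.6 kJ

delta H = -902.6 kJ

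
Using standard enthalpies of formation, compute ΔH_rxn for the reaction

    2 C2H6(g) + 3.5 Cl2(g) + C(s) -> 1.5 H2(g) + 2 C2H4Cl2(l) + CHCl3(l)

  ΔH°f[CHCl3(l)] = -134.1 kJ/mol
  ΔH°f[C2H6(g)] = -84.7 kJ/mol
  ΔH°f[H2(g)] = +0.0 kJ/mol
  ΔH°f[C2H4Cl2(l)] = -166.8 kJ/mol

ΔH_rxn = -298.3 kJ/mol

ΔH°rxn = Σ nΔHf°(products) − Σ nΔHf°(reactants).
Products: 3/2·(+0.0) + 2·(-166.8) + 1·(-134.1) = -467.7
Reactants: 2·(-84.7) + 7/2·(+0.0) + 1·(+0.0) = -169.4
ΔH_rxn = (-467.7) − (-169.4) = -298.3 kJ/mol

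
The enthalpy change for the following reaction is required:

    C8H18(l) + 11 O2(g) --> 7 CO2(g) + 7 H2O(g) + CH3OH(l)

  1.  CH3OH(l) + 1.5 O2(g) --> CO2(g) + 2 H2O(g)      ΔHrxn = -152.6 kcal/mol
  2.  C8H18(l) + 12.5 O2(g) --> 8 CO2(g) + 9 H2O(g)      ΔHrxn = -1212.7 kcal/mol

eq. 1 reversed (CH3OH(l) must end up as a product): +152.6 kcal/mol
eq. 2 as written (C8H18(l) already on the reactant side): -1212.7 kcal/mol
Since enthalpy is a state function, ΔHrxn = (+152.6) + (-1212.7) = -1060.1 kcal/mol

ΔHrxn = -1060.1 kcal/mol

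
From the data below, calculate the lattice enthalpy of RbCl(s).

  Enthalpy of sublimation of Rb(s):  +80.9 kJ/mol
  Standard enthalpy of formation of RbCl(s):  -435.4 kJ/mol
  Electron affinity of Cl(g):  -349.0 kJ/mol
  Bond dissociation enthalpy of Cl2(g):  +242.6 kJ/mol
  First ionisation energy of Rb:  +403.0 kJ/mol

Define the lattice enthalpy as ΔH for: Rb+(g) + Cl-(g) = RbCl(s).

U = -691.6 kJ/mol

ΔHf° = 1·ΔHsub + 1·(ΣIE) + 1/2·D(Cl2) + 1·EA + U
-435.4 = 1·(+80.9) + 1·(+403.0) + 1/2·(+242.6) + 1·(-349.0) + U
U = -435.4 − (+256.2) = -691.6 kJ/mol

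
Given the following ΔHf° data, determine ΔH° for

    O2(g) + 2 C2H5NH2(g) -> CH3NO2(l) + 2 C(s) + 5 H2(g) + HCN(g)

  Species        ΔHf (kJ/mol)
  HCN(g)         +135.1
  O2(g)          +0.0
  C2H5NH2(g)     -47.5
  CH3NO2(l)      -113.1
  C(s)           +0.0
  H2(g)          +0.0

Products: 1·(-113.1) + 2·(+0.0) + 5·(+0.0) + 1·(+135.1) = +22.0
Reactants: 1·(+0.0) + 2·(-47.5) = -95.0
ΔH° = (+22.0) − (-95.0) = 117.0 kJ/mol

ΔH° = 117.0 kJ/mol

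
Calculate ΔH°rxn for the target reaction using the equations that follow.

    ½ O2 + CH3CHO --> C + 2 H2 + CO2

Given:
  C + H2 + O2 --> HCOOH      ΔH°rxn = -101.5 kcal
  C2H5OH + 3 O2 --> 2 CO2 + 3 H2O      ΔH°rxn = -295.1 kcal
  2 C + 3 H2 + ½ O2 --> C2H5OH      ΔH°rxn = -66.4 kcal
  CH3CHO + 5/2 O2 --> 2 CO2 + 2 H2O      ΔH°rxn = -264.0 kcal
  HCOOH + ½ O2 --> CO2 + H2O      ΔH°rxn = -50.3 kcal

ΔH°rxn = -54.3 kcal

equation 1 as written: -101.5 kcal
equation 2 reversed: +295.1 kcal
equation 3 reversed: +66.4 kcal
equation 4 as written (CH3CHO already on the reactant side): -264.0 kcal
equation 5 as written: -50.3 kcal
ΔH°rxn = (-101.5) + (+295.1) + (+66.4) + (-264.0) + (-50.3) = -54.3 kcal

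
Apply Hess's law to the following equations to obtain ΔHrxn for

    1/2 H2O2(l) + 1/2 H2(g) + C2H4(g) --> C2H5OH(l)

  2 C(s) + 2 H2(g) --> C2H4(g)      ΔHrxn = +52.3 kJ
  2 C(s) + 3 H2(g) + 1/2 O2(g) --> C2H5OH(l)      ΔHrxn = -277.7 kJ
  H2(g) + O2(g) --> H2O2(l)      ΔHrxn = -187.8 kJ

ΔHrxn = -236.1 kJ

equation 1 reversed: -52.3 kJ
equation 2 as written: -277.7 kJ
equation 3 reversed and × 1/2: (-1/2)·(-187.8) = +93.9 kJ
Since enthalpy is a state function, ΔHrxn = (-52.3) + (-277.7) + (+93.9) = -236.1 kJ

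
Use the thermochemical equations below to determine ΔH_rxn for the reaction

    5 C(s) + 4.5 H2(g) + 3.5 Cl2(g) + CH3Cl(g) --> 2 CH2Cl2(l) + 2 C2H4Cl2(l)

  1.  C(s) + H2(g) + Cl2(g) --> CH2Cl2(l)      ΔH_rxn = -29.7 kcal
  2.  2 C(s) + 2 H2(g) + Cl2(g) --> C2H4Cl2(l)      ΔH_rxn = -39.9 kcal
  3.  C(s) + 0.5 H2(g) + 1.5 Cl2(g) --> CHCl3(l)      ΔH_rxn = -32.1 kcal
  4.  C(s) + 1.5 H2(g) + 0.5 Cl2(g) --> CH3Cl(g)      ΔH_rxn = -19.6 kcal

eq. 1 × 2 (scale by 2 for the 2 CH2Cl2(l)): (2)·(-29.7) = -59.4 kcal
eq. 2 × 2 (×2 to match 2 C2H4Cl2(l) in the target): (2)·(-39.9) = -79.8 kcal
eq. 3: not needed (CHCl3(l) appears nowhere else).
eq. 4 reversed (CH3Cl(g) must end up as a reactant): +19.6 kcal
ΔH_rxn = (2)·(-29.7) + (2)·(-39.9) + (-1)·(-19.6) = -119.6 kcal

ΔH_rxn = -119.6 kcal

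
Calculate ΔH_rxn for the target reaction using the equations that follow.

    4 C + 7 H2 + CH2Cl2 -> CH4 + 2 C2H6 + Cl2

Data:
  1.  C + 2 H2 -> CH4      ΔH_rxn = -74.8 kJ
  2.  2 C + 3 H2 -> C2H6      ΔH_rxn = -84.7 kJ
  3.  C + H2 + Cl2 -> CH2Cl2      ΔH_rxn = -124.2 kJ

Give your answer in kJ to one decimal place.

eq. 1 as written: -74.8 kJ
eq. 2 × 2: (2)·(-84.7) = -169.4 kJ
eq. 3 reversed: +124.2 kJ
By Hess's law, ΔH_rxn = (-74.8) + (-169.4) + (+124.2) = -120.0 kJ

ΔH_rxn = -120.0 kJ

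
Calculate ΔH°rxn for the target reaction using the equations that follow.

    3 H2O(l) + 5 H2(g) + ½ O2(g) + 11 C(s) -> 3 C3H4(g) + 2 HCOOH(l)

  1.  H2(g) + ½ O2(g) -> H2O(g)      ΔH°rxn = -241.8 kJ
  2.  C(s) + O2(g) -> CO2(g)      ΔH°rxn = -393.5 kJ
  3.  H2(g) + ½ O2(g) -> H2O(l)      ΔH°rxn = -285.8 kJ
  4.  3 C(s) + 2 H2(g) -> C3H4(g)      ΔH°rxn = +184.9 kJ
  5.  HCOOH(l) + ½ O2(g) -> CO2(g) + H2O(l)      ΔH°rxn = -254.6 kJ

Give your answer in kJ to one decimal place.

eq. 1: not needed.
eq. 2 × 2: (2)·(-393.5) = -787.0 kJ
eq. 3 reversed: +285.8 kJ
eq. 4 × 3: (3)·(+184.9) = +554.7 kJ
eq. 5 reversed and × 2: (-2)·(-254.6) = +509.2 kJ
ΔH°rxn = (-787.0) + (+285.8) + (+554.7) + (+509.2) = 562.7 kJ

ΔH°rxn = 562.7 kJ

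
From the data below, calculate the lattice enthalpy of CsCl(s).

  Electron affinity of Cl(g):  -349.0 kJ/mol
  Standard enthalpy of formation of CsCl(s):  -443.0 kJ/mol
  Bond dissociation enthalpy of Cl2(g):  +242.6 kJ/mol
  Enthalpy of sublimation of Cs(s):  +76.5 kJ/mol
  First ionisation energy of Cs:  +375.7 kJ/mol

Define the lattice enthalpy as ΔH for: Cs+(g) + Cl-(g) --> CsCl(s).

ΔHf° = 1·ΔHsub + 1·(ΣIE) + 1/2·D(Cl2) + 1·EA + U
-443.0 = 1·(+76.5) + 1·(+375.7) + 1/2·(+242.6) + 1·(-349.0) + U
U = -443.0 − (+224.5) = -667.5 kJ/mol

U = -667.5 kJ/mol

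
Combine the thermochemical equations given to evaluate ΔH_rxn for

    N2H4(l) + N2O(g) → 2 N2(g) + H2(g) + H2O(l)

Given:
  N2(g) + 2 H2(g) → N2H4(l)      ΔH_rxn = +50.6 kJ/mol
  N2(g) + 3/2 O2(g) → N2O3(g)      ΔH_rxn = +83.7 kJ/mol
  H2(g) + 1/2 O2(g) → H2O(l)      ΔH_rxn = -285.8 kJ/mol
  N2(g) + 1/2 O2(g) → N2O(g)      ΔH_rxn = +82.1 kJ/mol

equation 1 reversed (reverse to put N2H4(l) on the reactant side): -50.6 kJ/mol
equation 2: not needed (N2O3(g) appears nowhere else).
equation 3 as written (H2O(l) already on the product side): -285.8 kJ/mol
equation 4 reversed (N2O(g) must end up as a reactant): -82.1 kJ/mol
ΔH_rxn = (-1)·(+50.6) + (1)·(-285.8) + (-1)·(+82.1) = -418.5 kJ/mol

ΔH_rxn = -418.5 kJ/mol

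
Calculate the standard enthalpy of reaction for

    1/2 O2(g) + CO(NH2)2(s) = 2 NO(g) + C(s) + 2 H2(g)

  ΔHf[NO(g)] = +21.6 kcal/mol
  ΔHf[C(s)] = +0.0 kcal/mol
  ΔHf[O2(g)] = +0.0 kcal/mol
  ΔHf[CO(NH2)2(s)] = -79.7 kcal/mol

ΔHrxn = 122.9 kcal/mol

Products: 2·(+21.6) + 1·(+0.0) + 2·(+0.0) = +43.2
Reactants: 1/2·(+0.0) + 1·(-79.7) = -79.7
ΔHrxn = (+43.2) − (-79.7) = 122.9 kcal/mol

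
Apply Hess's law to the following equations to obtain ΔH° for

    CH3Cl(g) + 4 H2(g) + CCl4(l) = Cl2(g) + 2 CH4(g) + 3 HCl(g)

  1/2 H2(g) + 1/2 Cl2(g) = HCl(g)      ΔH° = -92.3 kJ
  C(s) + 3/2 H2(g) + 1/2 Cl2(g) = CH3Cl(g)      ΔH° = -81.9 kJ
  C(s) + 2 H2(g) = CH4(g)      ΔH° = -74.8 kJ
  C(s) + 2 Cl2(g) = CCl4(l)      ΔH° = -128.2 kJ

ΔH° = -216.4 kJ

equation 1 × 3 (scale by 3 for the 3 HCl(g)): (3)·(-92.3) = -276.9 kJ
equation 2 reversed (CH3Cl(g) must end up as a reactant): +81.9 kJ
equation 3 × 2 (×2 to match 2 CH4(g) in the target): (2)·(-74.8) = -149.6 kJ
equation 4 reversed (reverse to put CCl4(l) on the reactant side): +128.2 kJ
Summing the manipulated equations, ΔH° = (-276.9) + (+81.9) + (-149.6) + (+128.2) = -216.4 kJ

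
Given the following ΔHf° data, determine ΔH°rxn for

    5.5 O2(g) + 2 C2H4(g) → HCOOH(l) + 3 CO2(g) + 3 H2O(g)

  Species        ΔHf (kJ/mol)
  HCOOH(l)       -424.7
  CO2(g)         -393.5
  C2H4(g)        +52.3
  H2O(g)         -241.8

ΔH°rxn = -2435.2 kJ/mol

Products: 1·(-424.7) + 3·(-393.5) + 3·(-241.8) = -2330.6
Reactants: 11/2·(+0.0) + 2·(+52.3) = +104.6
ΔH°rxn = (-2330.6) − (+104.6) = -2435.2 kJ/mol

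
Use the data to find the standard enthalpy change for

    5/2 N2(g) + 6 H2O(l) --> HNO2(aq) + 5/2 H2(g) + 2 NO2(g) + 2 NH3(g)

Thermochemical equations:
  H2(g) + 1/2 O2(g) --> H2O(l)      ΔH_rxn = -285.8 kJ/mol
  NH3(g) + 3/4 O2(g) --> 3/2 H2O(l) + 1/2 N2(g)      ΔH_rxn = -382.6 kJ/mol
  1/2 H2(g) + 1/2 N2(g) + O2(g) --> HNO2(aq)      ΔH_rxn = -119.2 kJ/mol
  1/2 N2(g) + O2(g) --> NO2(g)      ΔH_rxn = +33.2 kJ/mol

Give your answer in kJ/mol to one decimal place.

ΔH_rxn = 1569.8 kJ/mol

equation 1 reversed and × 3: (-3)·(-285.8) = +857.4 kJ/mol
equation 2 reversed and × 2: (-2)·(-382.6) = +765.2 kJ/mol
equation 3 as written: -119.2 kJ/mol
equation 4 × 2: (2)·(+33.2) = +66.4 kJ/mol
ΔH_rxn = (+857.4) + (+765.2) + (-119.2) + (+66.4) = 1569.8 kJ/mol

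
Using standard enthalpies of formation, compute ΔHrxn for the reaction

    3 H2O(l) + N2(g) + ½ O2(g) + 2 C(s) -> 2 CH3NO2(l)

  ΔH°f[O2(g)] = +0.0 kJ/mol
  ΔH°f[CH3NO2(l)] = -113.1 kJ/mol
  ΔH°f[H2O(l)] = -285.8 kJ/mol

ΔHrxn = 631.2 kJ/mol

ΔH°rxn = Σ nΔHf°(products) − Σ nΔHf°(reactants).
Products: 2·(-113.1) = -226.2
Reactants: 3·(-285.8) + 1·(+0.0) + 1/2·(+0.0) + 2·(+0.0) = -857.4
ΔHrxn = (-226.2) − (-857.4) = 631.2 kJ/mol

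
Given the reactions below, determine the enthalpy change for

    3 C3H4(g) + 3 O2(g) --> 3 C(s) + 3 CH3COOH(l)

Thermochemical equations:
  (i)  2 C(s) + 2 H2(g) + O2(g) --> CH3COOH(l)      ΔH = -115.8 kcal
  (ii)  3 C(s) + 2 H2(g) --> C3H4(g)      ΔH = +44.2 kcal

(i) × 3: (3)·(-115.8) = -347.4 kcal
(ii) reversed and × 3: (-3)·(+44.2) = -132.6 kcal
By Hess's law, ΔH = (3)·(-115.8) + (-3)·(+44.2) = -480.0 kcal

ΔH = -480.0 kcal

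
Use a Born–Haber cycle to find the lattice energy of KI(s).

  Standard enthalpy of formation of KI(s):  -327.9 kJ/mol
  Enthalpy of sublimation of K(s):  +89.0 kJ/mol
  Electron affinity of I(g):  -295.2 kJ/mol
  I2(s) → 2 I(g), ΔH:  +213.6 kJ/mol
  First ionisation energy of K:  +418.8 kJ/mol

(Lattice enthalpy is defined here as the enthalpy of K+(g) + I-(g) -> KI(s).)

U = -647.3 kJ/mol

ΔHf° = 1·ΔHsub + 1·(ΣIE) + 1/2·D(I2) + 1·EA + U
-327.9 = 1·(+89.0) + 1·(+418.8) + 1/2·(+213.6) + 1·(-295.2) + U
U = -327.9 − (+319.4) = -647.3 kJ/mol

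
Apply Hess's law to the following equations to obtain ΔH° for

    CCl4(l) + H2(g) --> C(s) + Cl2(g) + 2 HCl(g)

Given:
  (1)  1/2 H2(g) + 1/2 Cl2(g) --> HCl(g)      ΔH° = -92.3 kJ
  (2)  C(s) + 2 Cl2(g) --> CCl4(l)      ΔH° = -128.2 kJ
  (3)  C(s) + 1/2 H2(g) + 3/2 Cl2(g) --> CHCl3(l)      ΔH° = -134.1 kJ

ΔH° = -56.4 kJ

(1) × 2: (2)·(-92.3) = -184.6 kJ
(2) reversed: +128.2 kJ
(3): not needed.
ΔH° = (2)·(-92.3) + (-1)·(-128.2) = -56.4 kJ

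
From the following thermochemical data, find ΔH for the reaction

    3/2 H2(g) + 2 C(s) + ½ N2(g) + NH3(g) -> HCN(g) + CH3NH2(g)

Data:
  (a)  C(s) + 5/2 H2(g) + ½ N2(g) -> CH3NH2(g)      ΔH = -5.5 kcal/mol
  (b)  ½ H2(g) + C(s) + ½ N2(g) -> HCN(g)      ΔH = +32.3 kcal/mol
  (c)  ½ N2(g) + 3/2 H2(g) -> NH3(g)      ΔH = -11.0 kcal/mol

(a) as written: -5.5 kcal/mol
(b) as written: +32.3 kcal/mol
(c) reversed: +11.0 kcal/mol
By Hess's law, ΔH = (1)·(-5.5) + (1)·(+32.3) + (-1)·(-11.0) = 37.8 kcal/mol

ΔH = 37.8 kcal/mol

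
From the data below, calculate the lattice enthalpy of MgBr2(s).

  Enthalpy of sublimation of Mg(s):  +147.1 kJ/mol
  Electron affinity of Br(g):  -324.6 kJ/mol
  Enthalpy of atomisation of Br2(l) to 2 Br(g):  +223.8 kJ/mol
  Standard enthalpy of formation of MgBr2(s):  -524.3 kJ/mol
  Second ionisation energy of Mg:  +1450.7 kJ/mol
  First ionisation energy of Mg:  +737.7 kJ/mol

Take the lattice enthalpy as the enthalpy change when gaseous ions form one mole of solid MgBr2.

U = -2434.4 kJ/mol

ΔHf° = 1·ΔHsub + 1·(ΣIE) + 1·D(Br2) + 2·EA + U
-524.3 = 1·(+147.1) + 1·(+2188.4) + 1·(+223.8) + 2·(-324.6) + U
U = -524.3 − (+1910.1) = -2434.4 kJ/mol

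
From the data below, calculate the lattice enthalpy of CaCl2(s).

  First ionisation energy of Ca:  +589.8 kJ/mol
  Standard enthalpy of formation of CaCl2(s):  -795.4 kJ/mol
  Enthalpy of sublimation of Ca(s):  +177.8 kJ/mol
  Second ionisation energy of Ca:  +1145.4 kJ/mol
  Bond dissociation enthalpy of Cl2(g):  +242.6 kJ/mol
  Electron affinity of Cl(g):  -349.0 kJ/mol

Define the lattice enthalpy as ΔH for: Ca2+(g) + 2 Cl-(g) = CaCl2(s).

U = -2253.0 kJ/mol

ΔHf° = 1·ΔHsub + 1·(ΣIE) + 1·D(Cl2) + 2·EA + U
-795.4 = 1·(+177.8) + 1·(+1735.2) + 1·(+242.6) + 2·(-349.0) + U
U = -795.4 − (+1457.6) = -2253.0 kJ/mol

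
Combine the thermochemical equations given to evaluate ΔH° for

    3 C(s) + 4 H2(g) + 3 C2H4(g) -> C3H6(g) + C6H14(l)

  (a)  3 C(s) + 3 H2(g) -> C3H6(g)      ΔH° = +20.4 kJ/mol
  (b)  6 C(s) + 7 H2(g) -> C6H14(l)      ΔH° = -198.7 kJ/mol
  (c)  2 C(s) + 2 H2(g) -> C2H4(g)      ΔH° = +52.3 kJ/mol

ΔH° = -335.2 kJ/mol

(a) as written (C3H6(g) already on the product side): +20.4 kJ/mol
(b) as written (C6H14(l) already on the product side): -198.7 kJ/mol
(c) reversed and × 3 (C2H4(g) must end up as a reactant; scale by 3 for the 3 C2H4(g)): (-3)·(+52.3) = -156.9 kJ/mol
Summing the manipulated equations, ΔH° = (1)·(+20.4) + (1)·(-198.7) + (-3)·(+52.3) = -335.2 kJ/mol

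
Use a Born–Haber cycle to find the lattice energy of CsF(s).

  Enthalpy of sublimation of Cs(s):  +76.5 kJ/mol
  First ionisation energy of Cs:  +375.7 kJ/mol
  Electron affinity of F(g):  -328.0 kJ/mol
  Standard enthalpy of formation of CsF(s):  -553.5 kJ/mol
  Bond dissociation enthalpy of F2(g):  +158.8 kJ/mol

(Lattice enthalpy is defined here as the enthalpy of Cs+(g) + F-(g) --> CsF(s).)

ΔHf° = 1·ΔHsub + 1·(ΣIE) + 1/2·D(F2) + 1·EA + U
-553.5 = 1·(+76.5) + 1·(+375.7) + 1/2·(+158.8) + 1·(-328.0) + U
U = -553.5 − (+203.6) = -757.1 kJ/mol

U = -757.1 kJ/mol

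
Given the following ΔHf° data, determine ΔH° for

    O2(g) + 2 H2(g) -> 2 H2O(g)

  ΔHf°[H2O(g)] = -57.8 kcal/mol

ΔH° = -115.6 kcal/mol

Products: 2·(-57.8) = -115.6
Reactants: 1·(+0.0) + 2·(+0.0) = +0.0
ΔH° = (-115.6) − (+0.0) = -115.6 kcal/mol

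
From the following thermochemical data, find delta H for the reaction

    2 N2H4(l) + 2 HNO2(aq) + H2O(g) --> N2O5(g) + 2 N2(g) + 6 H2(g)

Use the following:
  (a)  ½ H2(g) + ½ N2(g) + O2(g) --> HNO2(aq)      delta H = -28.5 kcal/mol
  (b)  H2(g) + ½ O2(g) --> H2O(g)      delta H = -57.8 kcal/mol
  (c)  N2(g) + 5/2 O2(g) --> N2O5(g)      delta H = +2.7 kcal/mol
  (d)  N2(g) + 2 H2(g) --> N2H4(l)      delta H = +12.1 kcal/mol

delta H = 93.3 kcal/mol

(a) reversed and × 2 (HNO2(aq) must end up as a reactant; ×2 to match 2 HNO2(aq) in the target): (-2)·(-28.5) = +57.0 kcal/mol
(b) reversed (reverse to put H2O(g) on the reactant side): +57.8 kcal/mol
(c) as written (N2O5(g) already on the product side): +2.7 kcal/mol
(d) reversed and × 2 (reverse to put N2H4(l) on the reactant side; scale by 2 for the 2 N2H4(l)): (-2)·(+12.1) = -24.2 kcal/mol
Since enthalpy is a state function, delta H = (+57.0) + (+57.8) + (+2.7) + (-24.2) = 93.3 kcal/mol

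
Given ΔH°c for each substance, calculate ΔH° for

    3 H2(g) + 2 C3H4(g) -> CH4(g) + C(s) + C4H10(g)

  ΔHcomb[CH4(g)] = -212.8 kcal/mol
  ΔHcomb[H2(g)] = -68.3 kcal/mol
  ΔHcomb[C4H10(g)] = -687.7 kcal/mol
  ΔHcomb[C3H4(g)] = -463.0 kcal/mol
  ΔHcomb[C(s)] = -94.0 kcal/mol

ΔH° = -136.4 kcal/mol

Using ΔH = Σ nΔHc°(reactants) − Σ nΔHc°(products):
= [3·(-68.3) + 2·(-463.0)] − [1·(-212.8) + 1·(-94.0) + 1·(-687.7)]
= -136.4 kcal/mol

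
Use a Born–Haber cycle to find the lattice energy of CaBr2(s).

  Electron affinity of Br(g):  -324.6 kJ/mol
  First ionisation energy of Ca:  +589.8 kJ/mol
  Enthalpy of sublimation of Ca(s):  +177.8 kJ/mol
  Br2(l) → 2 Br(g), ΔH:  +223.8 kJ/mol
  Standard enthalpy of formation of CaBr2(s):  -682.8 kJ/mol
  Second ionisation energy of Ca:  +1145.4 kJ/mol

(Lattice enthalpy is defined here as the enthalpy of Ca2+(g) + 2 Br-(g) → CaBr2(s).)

U = -2170.4 kJ/mol

ΔHf° = 1·ΔHsub + 1·(ΣIE) + 1·D(Br2) + 2·EA + U
-682.8 = 1·(+177.8) + 1·(+1735.2) + 1·(+223.8) + 2·(-324.6) + U
U = -682.8 − (+1487.6) = -2170.4 kJ/mol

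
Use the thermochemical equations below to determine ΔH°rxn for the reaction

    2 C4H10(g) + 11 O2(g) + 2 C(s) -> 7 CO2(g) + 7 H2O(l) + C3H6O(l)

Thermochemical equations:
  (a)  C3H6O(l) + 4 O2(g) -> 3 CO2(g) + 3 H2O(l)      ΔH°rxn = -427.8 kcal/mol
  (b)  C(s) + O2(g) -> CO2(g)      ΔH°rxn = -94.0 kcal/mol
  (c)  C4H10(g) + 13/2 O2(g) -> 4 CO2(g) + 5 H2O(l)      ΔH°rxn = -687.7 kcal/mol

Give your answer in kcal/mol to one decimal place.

(a) reversed (C3H6O(l) must end up as a product): +427.8 kcal/mol
(b) × 2 (scale by 2 for the 2 C(s)): (2)·(-94.0) = -188.0 kcal/mol
(c) × 2 (scale by 2 for the 2 C4H10(g)): (2)·(-687.7) = -1375.4 kcal/mol
By Hess's law, ΔH°rxn = (+427.8) + (-188.0) + (-1375.4) = -1135.6 kcal/mol

ΔH°rxn = -1135.6 kcal/mol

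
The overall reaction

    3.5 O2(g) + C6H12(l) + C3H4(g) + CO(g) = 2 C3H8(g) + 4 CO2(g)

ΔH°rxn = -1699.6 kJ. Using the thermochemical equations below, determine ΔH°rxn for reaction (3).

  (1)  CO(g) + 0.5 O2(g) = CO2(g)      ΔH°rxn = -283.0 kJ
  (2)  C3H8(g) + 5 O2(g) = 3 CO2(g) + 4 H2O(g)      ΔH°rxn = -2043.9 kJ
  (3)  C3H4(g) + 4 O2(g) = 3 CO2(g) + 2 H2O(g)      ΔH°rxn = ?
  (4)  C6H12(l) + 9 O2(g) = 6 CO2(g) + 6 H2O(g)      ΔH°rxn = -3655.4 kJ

ΔH°rxn = -1849.0 kJ

(1) as written (CO(g) already on the reactant side): -283.0 kJ
(2) reversed and × 2 (C3H8(g) must end up as a product; scale by 2 for the 2 C3H8(g)): (-2)·(-2043.9) = +4087.8 kJ
(3) as written (C3H4(g) already on the reactant side): contributes x
(4) as written (C6H12(l) already on the reactant side): -3655.4 kJ
-1699.6 = (-283.0) + (+4087.8) + (-3655.4) + x
x = (-1699.6 − (+149.4)) / (1) = -1849.0 kJ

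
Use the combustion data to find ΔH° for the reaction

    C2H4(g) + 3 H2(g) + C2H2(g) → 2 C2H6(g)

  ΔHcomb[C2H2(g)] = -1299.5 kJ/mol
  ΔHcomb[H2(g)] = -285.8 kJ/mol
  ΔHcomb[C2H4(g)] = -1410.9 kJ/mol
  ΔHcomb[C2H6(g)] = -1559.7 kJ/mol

ΔH° = -448.4 kJ/mol

With combustion enthalpies, reactants minus products:
= [1·(-1410.9) + 3·(-285.8) + 1·(-1299.5)] − [2·(-1559.7)]
= -448.4 kJ/mol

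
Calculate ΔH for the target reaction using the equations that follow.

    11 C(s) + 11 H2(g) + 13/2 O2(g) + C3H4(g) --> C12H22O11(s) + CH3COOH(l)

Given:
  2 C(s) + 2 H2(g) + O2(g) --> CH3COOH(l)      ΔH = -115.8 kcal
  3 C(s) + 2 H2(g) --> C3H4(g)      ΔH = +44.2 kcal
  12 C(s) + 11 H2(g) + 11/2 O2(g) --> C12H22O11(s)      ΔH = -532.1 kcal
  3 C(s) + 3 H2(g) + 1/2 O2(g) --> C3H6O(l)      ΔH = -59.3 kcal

equation 1 as written (CH3COOH(l) already on the product side): -115.8 kcal
equation 2 reversed (reverse to put C3H4(g) on the reactant side): -44.2 kcal
equation 3 as written (C12H22O11(s) already on the product side): -532.1 kcal
equation 4: not needed (C3H6O(l) appears nowhere else).
Summing the manipulated equations, ΔH = (-115.8) + (-44.2) + (-532.1) = -692.1 kcal

ΔH = -692.1 kcal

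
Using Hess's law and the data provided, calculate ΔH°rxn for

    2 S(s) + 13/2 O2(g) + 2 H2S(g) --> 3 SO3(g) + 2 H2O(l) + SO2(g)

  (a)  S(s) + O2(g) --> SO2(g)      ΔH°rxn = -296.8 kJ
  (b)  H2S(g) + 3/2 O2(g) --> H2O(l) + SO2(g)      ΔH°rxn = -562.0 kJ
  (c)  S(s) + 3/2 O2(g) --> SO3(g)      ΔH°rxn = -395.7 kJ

(a) reversed: +296.8 kJ
(b) × 2 (scale by 2 for the 2 H2S(g)): (2)·(-562.0) = -1124.0 kJ
(c) × 3 (scale by 3 for the 3 SO3(g)): (3)·(-395.7) = -1187.1 kJ
ΔH°rxn = (-1)·(-296.8) + (2)·(-562.0) + (3)·(-395.7) = -2014.3 kJ

ΔH°rxn = -2014.3 kJ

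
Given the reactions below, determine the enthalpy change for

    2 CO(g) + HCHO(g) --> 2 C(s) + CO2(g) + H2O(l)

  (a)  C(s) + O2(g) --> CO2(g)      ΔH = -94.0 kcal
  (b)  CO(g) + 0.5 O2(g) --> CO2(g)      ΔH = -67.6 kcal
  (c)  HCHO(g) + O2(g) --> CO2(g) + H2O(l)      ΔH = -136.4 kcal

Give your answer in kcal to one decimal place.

(a) reversed and × 2 (reverse to put C(s) on the product side; scale by 2 for the 2 C(s)): (-2)·(-94.0) = +188.0 kcal
(b) × 2 (×2 to match 2 CO(g) in the target): (2)·(-67.6) = -135.2 kcal
(c) as written (HCHO(g) already on the reactant side): -136.4 kcal
By Hess's law, ΔH = (-2)·(-94.0) + (2)·(-67.6) + (1)·(-136.4) = -83.6 kcal

ΔH = -83.6 kcal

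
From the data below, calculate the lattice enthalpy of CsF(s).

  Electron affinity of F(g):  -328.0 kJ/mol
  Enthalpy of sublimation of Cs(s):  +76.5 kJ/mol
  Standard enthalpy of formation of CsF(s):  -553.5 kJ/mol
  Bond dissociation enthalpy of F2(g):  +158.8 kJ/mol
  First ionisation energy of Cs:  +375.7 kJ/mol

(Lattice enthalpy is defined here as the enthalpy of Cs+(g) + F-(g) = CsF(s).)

ΔHf° = 1·ΔHsub + 1·(ΣIE) + 1/2·D(F2) + 1·EA + U
-553.5 = 1·(+76.5) + 1·(+375.7) + 1/2·(+158.8) + 1·(-328.0) + U
U = -553.5 − (+203.6) = -757.1 kJ/mol

U = -757.1 kJ/mol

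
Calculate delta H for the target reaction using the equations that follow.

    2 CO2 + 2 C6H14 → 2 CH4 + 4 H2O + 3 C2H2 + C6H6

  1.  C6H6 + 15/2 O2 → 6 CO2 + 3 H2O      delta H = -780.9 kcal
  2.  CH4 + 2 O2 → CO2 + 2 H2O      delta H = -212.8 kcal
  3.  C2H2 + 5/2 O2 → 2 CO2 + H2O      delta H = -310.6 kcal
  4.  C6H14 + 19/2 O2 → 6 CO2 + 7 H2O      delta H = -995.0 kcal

eq. 1 reversed (C6H6 must end up as a product): +780.9 kcal
eq. 2 reversed and × 2 (reverse to put CH4 on the product side; scale by 2 for the 2 CH4): (-2)·(-212.8) = +425.6 kcal
eq. 3 reversed and × 3 (C2H2 must end up as a product; ×3 to match 3 C2H2 in the target): (-3)·(-310.6) = +931.8 kcal
eq. 4 × 2 (×2 to match 2 C6H14 in the target): (2)·(-995.0) = -1990.0 kcal
Combining the equations, delta H = (-1)·(-780.9) + (-2)·(-212.8) + (-3)·(-310.6) + (2)·(-995.0) = 148.3 kcal

delta H = 148.3 kcal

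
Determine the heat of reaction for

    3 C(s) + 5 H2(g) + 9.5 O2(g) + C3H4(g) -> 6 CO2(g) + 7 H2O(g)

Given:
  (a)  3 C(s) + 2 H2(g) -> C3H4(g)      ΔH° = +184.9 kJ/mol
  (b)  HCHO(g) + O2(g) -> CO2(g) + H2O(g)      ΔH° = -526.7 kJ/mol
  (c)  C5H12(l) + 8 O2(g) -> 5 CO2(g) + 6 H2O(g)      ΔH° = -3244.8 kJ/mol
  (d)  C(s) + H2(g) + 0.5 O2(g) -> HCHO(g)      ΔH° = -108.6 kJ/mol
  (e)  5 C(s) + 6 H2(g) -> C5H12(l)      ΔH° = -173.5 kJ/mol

ΔH° = -4238.5 kJ/mol

(a) reversed (C3H4(g) must end up as a reactant): -184.9 kJ/mol
(b) as written: -526.7 kJ/mol
(c) as written: -3244.8 kJ/mol
(d) as written: -108.6 kJ/mol
(e) as written: -173.5 kJ/mol
Combining the equations, ΔH° = (-1)·(+184.9) + (1)·(-526.7) + (1)·(-3244.8) + (1)·(-108.6) + (1)·(-173.5) = -4238.5 kJ/mol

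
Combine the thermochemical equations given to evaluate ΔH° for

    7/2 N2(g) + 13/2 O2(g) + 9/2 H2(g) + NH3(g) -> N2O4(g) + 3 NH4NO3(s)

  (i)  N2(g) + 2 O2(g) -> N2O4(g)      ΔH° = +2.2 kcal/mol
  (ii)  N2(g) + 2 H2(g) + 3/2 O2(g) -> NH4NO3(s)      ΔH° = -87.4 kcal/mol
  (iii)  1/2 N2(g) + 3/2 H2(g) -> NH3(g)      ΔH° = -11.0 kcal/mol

ΔH° = -249.0 kcal/mol

(i) as written: +2.2 kcal/mol
(ii) × 3: (3)·(-87.4) = -262.2 kcal/mol
(iii) reversed: +11.0 kcal/mol
By Hess's law, ΔH° = (1)·(+2.2) + (3)·(-87.4) + (-1)·(-11.0) = -249.0 kcal/mol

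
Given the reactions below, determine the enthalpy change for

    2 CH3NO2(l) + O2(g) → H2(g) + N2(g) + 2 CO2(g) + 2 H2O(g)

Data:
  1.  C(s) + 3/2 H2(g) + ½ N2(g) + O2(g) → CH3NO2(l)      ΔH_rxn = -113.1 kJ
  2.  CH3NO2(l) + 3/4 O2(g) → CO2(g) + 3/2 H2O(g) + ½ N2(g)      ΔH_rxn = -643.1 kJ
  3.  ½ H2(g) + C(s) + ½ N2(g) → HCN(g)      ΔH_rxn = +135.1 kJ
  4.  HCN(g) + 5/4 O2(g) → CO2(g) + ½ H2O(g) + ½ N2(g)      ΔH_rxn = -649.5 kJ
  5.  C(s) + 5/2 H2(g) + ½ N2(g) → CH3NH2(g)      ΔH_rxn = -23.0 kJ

eq. 1 reversed: +113.1 kJ
eq. 2 as written: -643.1 kJ
eq. 3 as written: +135.1 kJ
eq. 4 as written: -649.5 kJ
eq. 5: not needed.
By Hess's law, ΔH_rxn = (+113.1) + (-643.1) + (+135.1) + (-649.5) = -1044.4 kJ

ΔH_rxn = -1044.4 kJ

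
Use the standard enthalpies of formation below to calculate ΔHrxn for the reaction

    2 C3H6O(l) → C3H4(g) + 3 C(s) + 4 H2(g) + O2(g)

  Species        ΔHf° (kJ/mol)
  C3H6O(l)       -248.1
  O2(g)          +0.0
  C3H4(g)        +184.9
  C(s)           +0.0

Products: 1·(+184.9) + 3·(+0.0) + 4·(+0.0) + 1·(+0.0) = +184.9
Reactants: 2·(-248.1) = -496.2
ΔHrxn = (+184.9) − (-496.2) = 681.1 kJ/mol

ΔHrxn = 681.1 kJ/mol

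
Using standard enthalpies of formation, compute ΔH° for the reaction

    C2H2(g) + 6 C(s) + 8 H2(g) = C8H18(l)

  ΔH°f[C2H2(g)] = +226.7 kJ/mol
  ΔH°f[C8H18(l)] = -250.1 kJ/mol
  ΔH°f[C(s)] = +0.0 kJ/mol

ΔH° = -476.8 kJ/mol

Products: 1·(-250.1) = -250.1
Reactants: 1·(+226.7) + 6·(+0.0) + 8·(+0.0) = +226.7
ΔH° = (-250.1) − (+226.7) = -476.8 kJ/mol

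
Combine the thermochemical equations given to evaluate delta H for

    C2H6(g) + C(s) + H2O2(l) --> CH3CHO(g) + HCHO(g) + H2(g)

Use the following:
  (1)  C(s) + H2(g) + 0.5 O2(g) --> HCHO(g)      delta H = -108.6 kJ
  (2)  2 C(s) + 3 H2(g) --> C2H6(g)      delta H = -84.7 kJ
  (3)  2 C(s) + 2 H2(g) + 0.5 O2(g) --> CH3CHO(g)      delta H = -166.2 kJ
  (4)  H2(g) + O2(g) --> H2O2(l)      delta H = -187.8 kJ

(1) as written: -108.6 kJ
(2) reversed: +84.7 kJ
(3) as written: -166.2 kJ
(4) reversed: +187.8 kJ
Summing the manipulated equations, delta H = (-108.6) + (+84.7) + (-166.2) + (+187.8) = -2.3 kJ

delta H = -2.3 kJ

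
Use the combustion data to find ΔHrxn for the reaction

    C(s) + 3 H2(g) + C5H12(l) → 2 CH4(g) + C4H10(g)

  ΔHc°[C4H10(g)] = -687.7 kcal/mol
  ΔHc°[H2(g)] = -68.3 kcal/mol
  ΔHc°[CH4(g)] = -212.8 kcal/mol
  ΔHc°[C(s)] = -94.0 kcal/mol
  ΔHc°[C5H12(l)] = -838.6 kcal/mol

ΔHrxn = -24.2 kcal/mol

With combustion enthalpies, reactants minus products:
= [1·(-94.0) + 3·(-68.3) + 1·(-838.6)] − [2·(-212.8) + 1·(-687.7)]
= -24.2 kcal/mol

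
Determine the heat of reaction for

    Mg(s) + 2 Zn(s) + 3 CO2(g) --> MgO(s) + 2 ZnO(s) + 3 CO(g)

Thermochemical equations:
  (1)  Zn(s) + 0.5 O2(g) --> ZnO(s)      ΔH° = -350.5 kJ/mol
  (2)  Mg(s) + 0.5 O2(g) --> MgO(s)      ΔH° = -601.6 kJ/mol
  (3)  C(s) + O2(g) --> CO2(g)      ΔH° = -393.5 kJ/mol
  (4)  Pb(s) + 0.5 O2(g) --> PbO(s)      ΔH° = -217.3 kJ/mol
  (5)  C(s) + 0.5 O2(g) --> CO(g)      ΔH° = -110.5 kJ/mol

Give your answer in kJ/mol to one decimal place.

ΔH° = -453.6 kJ/mol

(1) × 2: (2)·(-350.5) = -701.0 kJ/mol
(2) as written: -601.6 kJ/mol
(3) reversed and × 3: (-3)·(-393.5) = +1180.5 kJ/mol
(4): not needed.
(5) × 3: (3)·(-110.5) = -331.5 kJ/mol
Summing the manipulated equations, ΔH° = (-701.0) + (-601.6) + (+1180.5) + (-331.5) = -453.6 kJ/mol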